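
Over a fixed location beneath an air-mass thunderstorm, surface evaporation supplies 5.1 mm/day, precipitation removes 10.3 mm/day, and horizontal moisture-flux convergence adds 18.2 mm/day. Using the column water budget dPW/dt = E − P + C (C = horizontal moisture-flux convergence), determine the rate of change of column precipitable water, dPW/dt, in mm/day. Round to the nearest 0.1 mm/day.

dPW/dt ≈ 13.0 mm/day

dPW/dt = E − P + C = 5.1 − 10.3 + (18.2) = 13.0 mm/day.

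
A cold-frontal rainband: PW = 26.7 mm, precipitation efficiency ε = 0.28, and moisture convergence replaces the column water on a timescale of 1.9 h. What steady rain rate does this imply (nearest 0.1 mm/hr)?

Each overturning extracts ε × PW = 0.28 × 26.7 = 7.476 mm.
Rate = ε·PW / τ = 7.476 / 1.9 h = 3.9 mm/hr.

R ≈ 3.9 mm/hr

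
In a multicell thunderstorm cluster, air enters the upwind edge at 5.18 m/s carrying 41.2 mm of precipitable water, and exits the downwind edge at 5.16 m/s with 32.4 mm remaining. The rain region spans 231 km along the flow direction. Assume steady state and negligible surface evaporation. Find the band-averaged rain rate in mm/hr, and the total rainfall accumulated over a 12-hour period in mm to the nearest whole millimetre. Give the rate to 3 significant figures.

Column moisture flux per unit crosswind length is F = V × PW.
Inflow: F_in = 5.18 × 41.2 = 213.416 mm·m/s
Outflow: F_out = 5.16 × 32.4 = 167.184 mm·m/s
Steady-state rate R = (F_in − F_out)/L = (213.416 − 167.184) / 231000 m = 2.001e-04 mm/s.
R = 2.001e-04 × 3600 = 0.720 mm/hr.
Over 12 h: total = 0.720 × 12 = 8.64 ≈ 9 mm.

R ≈ 0.720 mm/hr; total ≈ 9 mm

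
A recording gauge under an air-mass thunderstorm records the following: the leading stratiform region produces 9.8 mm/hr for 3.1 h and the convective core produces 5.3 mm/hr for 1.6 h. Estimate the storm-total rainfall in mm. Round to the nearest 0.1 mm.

Total = Σ Rᵢ Δtᵢ = 9.8 × 3.1 + 5.3 × 1.6
      = 30.38 + 8.48 = 38.9 mm.

total ≈ 38.9 mm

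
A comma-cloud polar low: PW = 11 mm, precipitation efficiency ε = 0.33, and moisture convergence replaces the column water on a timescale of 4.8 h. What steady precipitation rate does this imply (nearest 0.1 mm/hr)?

R ≈ 0.8 mm/hr

Each overturning extracts ε × PW = 0.33 × 11 = 3.63 mm.
Rate = ε·PW / τ = 3.63 / 4.8 h = 0.8 mm/hr.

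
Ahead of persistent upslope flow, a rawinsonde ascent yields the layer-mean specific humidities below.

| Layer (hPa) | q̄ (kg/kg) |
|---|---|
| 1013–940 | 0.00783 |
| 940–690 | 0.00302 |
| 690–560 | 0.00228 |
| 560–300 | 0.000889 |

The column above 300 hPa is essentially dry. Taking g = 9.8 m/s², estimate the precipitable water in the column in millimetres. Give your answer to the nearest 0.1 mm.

Precipitable water is the column-integrated vapour mass per unit area: PW = (1/g) Σ q̄ Δp, with q in kg/kg and Δp in Pa (1 kg/m² of water = 1 mm).
Layer 1013–940 hPa: Δp = 73 hPa = 7300 Pa, q̄ = 0.00783 kg/kg → 0.00783 × 7300 / 9.8 = 5.83 mm
Layer 940–690 hPa: Δp = 250 hPa = 25000 Pa, q̄ = 0.00302 kg/kg → 0.00302 × 25000 / 9.8 = 7.70 mm
Layer 690–560 hPa: Δp = 130 hPa = 13000 Pa, q̄ = 0.00228 kg/kg → 0.00228 × 13000 / 9.8 = 3.02 mm
Layer 560–300 hPa: Δp = 260 hPa = 26000 Pa, q̄ = 0.000889 kg/kg → 0.000889 × 26000 / 9.8 = 2.36 mm
PW = 5.83 + 7.70 + 3.02 + 2.36 = 18.91 ≈ 18.9 mm.

PW ≈ 18.9 mm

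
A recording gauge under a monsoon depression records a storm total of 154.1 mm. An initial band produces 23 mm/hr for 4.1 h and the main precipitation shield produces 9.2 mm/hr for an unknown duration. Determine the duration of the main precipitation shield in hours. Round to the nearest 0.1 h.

duration ≈ 6.5 h

Known phases: 23 × 4.1 = 94.3 mm.
Remaining depth = 154.1 − 94.3 = 59.8 mm.
Duration = 59.8 / 9.2 = 6.5 h.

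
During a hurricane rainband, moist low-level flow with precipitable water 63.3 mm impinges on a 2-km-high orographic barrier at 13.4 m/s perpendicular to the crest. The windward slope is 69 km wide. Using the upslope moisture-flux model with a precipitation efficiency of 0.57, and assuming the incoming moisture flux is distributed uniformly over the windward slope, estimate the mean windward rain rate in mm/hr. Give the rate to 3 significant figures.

R ≈ 25.2 mm/hr

Incoming column moisture flux per unit ridge length: F = V × PW = 13.4 × 63.3 = 848.22 mm·m/s.
Spread over the 69 km slope with efficiency ε = 0.57: R = ε·F/W = 0.57 × 848.22 / 69000 m = 7.007e-03 mm/s.
R = 7.007e-03 × 3600 = 25.2 mm/hr.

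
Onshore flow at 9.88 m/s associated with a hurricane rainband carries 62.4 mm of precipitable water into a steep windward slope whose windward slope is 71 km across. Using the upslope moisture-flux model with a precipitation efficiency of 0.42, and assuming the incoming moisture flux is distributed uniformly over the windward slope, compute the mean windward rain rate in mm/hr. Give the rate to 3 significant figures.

R ≈ 13.1 mm/hr

Incoming column moisture flux per unit ridge length: F = V × PW = 9.88 × 62.4 = 616.512 mm·m/s.
Spread over the 71 km slope with efficiency ε = 0.42: R = ε·F/W = 0.42 × 616.512 / 71000 m = 3.647e-03 mm/s.
R = 3.647e-03 × 3600 = 13.1 mm/hr.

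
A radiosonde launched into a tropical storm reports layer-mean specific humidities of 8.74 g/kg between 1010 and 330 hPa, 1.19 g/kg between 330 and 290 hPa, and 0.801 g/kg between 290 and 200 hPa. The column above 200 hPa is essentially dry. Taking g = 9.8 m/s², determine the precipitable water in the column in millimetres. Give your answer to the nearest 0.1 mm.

PW ≈ 61.9 mm

Precipitable water is the column-integrated vapour mass per unit area: PW = (1/g) Σ q̄ Δp, with q in kg/kg and Δp in Pa (1 kg/m² of water = 1 mm).
Layer 1010–330 hPa: Δp = 680 hPa = 68000 Pa, q̄ = 0.00874 kg/kg → 0.00874 × 68000 / 9.8 = 60.64 mm
Layer 330–290 hPa: Δp = 40 hPa = 4000 Pa, q̄ = 0.00119 kg/kg → 0.00119 × 4000 / 9.8 = 0.49 mm
Layer 290–200 hPa: Δp = 90 hPa = 9000 Pa, q̄ = 0.000801 kg/kg → 0.000801 × 9000 / 9.8 = 0.74 mm
PW = 60.64 + 0.49 + 0.74 = 61.87 ≈ 61.9 mm.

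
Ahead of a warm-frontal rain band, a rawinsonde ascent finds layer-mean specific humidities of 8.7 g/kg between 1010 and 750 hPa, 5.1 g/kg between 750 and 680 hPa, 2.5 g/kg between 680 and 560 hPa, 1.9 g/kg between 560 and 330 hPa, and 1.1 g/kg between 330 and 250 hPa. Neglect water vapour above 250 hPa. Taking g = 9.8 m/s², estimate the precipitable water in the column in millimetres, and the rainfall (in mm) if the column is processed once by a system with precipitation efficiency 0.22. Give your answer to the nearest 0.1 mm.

PW ≈ 35.1 mm; rainfall ≈ 7.7 mm

Precipitable water is the column-integrated vapour mass per unit area: PW = (1/g) Σ q̄ Δp, with q in kg/kg and Δp in Pa (1 kg/m² of water = 1 mm).
Layer 1010–750 hPa: Δp = 260 hPa = 26000 Pa, q̄ = 0.0087 kg/kg → 0.0087 × 26000 / 9.8 = 23.08 mm
Layer 750–680 hPa: Δp = 70 hPa = 7000 Pa, q̄ = 0.0051 kg/kg → 0.0051 × 7000 / 9.8 = 3.64 mm
Layer 680–560 hPa: Δp = 120 hPa = 12000 Pa, q̄ = 0.0025 kg/kg → 0.0025 × 12000 / 9.8 = 3.06 mm
Layer 560–330 hPa: Δp = 230 hPa = 23000 Pa, q̄ = 0.0019 kg/kg → 0.0019 × 23000 / 9.8 = 4.46 mm
Layer 330–250 hPa: Δp = 80 hPa = 8000 Pa, q̄ = 0.0011 kg/kg → 0.0011 × 8000 / 9.8 = 0.90 mm
PW = 23.08 + 3.64 + 3.06 + 4.46 + 0.90 = 35.14 ≈ 35.1 mm.
Rainfall = ε × PW = 0.22 × 35.1 = 7.7 mm.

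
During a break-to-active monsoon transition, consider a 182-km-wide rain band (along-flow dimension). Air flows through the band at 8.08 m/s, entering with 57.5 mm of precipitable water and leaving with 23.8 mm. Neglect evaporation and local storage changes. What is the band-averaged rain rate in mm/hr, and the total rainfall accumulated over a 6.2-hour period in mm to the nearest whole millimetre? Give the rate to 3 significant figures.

Column moisture flux per unit crosswind length is F = V × PW.
Inflow: F_in = 8.08 × 57.5 = 464.6 mm·m/s
Outflow: F_out = 8.08 × 23.8 = 192.304 mm·m/s
Steady-state rate R = (F_in − F_out)/L = (464.6 − 192.304) / 182000 m = 1.496e-03 mm/s.
R = 1.496e-03 × 3600 = 5.39 mm/hr.
Over 6.2 h: total = 5.39 × 6.2 = 33.418 ≈ 33 mm.

R ≈ 5.39 mm/hr; total ≈ 33 mm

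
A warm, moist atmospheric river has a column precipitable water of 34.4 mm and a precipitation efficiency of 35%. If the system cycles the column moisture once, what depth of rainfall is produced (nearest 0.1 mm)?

rainfall ≈ 12.0 mm

Rainfall = ε × PW = 0.35 × 34.4 = 12.0 mm.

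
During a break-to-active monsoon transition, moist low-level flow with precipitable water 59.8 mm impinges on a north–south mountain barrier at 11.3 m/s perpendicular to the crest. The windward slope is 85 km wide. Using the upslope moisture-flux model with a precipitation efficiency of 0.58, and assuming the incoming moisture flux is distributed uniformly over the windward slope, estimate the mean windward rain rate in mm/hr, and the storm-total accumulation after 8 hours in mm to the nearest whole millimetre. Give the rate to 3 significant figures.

R ≈ 16.6 mm/hr; total ≈ 133 mm

Incoming column moisture flux per unit ridge length: F = V × PW = 11.3 × 59.8 = 675.74 mm·m/s.
Spread over the 85 km slope with efficiency ε = 0.58: R = ε·F/W = 0.58 × 675.74 / 85000 m = 4.611e-03 mm/s.
R = 4.611e-03 × 3600 = 16.6 mm/hr.
Over 8 h: total = 16.6 × 8 = 132.8 ≈ 133 mm.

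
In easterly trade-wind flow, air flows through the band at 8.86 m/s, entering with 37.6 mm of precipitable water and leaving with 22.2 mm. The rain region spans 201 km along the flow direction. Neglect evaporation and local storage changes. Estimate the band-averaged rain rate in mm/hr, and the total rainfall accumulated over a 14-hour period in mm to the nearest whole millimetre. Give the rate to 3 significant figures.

R ≈ 2.44 mm/hr; total ≈ 34 mm

Column moisture flux per unit crosswind length is F = V × PW.
Inflow: F_in = 8.86 × 37.6 = 333.136 mm·m/s
Outflow: F_out = 8.86 × 22.2 = 196.692 mm·m/s
Steady-state rate R = (F_in − F_out)/L = (333.136 − 196.692) / 201000 m = 6.788e-04 mm/s.
R = 6.788e-04 × 3600 = 2.44 mm/hr.
Over 14 h: total = 2.44 × 14 = 34.16 ≈ 34 mm.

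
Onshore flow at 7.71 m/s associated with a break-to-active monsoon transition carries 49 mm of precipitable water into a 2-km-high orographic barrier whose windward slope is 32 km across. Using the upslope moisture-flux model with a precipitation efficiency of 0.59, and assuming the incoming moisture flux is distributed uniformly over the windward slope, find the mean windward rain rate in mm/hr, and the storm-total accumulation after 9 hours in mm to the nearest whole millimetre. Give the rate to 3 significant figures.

Incoming column moisture flux per unit ridge length: F = V × PW = 7.71 × 49 = 377.79 mm·m/s.
Spread over the 32 km slope with efficiency ε = 0.59: R = ε·F/W = 0.59 × 377.79 / 32000 m = 6.966e-03 mm/s.
R = 6.966e-03 × 3600 = 25.1 mm/hr.
Over 9 h: total = 25.1 × 9 = 225.9 ≈ 226 mm.

R ≈ 25.1 mm/hr; total ≈ 226 mm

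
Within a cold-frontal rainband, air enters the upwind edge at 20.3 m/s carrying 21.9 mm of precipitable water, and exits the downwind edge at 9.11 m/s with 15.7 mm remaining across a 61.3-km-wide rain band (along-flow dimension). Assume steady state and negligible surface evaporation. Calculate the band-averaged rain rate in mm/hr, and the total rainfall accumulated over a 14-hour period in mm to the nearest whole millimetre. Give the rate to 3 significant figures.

Column moisture flux per unit crosswind length is F = V × PW.
Inflow: F_in = 20.3 × 21.9 = 444.57 mm·m/s
Outflow: F_out = 9.11 × 15.7 = 143.027 mm·m/s
Steady-state rate R = (F_in − F_out)/L = (444.57 − 143.027) / 61300 m = 4.919e-03 mm/s.
R = 4.919e-03 × 3600 = 17.7 mm/hr.
Over 14 h: total = 17.7 × 14 = 247.8 ≈ 248 mm.

R ≈ 17.7 mm/hr; total ≈ 248 mm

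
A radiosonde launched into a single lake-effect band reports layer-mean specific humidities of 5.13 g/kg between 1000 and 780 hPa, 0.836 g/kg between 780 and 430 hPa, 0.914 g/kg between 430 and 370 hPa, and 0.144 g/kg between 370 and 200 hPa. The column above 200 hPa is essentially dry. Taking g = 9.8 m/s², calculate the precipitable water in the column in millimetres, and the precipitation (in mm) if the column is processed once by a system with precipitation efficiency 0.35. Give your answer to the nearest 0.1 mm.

Precipitable water is the column-integrated vapour mass per unit area: PW = (1/g) Σ q̄ Δp, with q in kg/kg and Δp in Pa (1 kg/m² of water = 1 mm).
Layer 1000–780 hPa: Δp = 220 hPa = 22000 Pa, q̄ = 0.00513 kg/kg → 0.00513 × 22000 / 9.8 = 11.52 mm
Layer 780–430 hPa: Δp = 350 hPa = 35000 Pa, q̄ = 0.000836 kg/kg → 0.000836 × 35000 / 9.8 = 2.99 mm
Layer 430–370 hPa: Δp = 60 hPa = 6000 Pa, q̄ = 0.000914 kg/kg → 0.000914 × 6000 / 9.8 = 0.56 mm
Layer 370–200 hPa: Δp = 170 hPa = 17000 Pa, q̄ = 0.000144 kg/kg → 0.000144 × 17000 / 9.8 = 0.25 mm
PW = 11.52 + 2.99 + 0.56 + 0.25 = 15.32 ≈ 15.3 mm.
Precipitation = ε × PW = 0.35 × 15.3 = 5.4 mm.

PW ≈ 15.3 mm; precipitation ≈ 5.4 mm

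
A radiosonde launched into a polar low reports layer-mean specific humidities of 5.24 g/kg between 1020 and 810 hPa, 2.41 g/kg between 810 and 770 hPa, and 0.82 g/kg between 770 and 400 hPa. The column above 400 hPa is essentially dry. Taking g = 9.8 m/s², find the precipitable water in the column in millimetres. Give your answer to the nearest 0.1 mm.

Precipitable water is the column-integrated vapour mass per unit area: PW = (1/g) Σ q̄ Δp, with q in kg/kg and Δp in Pa (1 kg/m² of water = 1 mm).
Layer 1020–810 hPa: Δp = 210 hPa = 21000 Pa, q̄ = 0.00524 kg/kg → 0.00524 × 21000 / 9.8 = 11.23 mm
Layer 810–770 hPa: Δp = 40 hPa = 4000 Pa, q̄ = 0.00241 kg/kg → 0.00241 × 4000 / 9.8 = 0.98 mm
Layer 770–400 hPa: Δp = 370 hPa = 37000 Pa, q̄ = 0.00082 kg/kg → 0.00082 × 37000 / 9.8 = 3.10 mm
PW = 11.23 + 0.98 + 3.10 = 15.31 ≈ 15.3 mm.

PW ≈ 15.3 mm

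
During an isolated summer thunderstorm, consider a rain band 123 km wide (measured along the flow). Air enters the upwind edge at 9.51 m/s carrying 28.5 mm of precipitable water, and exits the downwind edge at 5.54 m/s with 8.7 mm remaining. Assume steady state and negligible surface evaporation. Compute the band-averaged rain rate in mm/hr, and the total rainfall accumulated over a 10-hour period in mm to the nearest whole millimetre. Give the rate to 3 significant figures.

Column moisture flux per unit crosswind length is F = V × PW.
Inflow: F_in = 9.51 × 28.5 = 271.035 mm·m/s
Outflow: F_out = 5.54 × 8.7 = 48.198 mm·m/s
Steady-state rate R = (F_in − F_out)/L = (271.035 − 48.198) / 123000 m = 1.812e-03 mm/s.
R = 1.812e-03 × 3600 = 6.52 mm/hr.
Over 10 h: total = 6.52 × 10 = 65.2 ≈ 65 mm.

R ≈ 6.52 mm/hr; total ≈ 65 mm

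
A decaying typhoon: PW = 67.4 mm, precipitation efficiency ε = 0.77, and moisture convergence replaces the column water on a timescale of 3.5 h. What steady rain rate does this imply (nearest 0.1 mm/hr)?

R ≈ 14.8 mm/hr

Each overturning extracts ε × PW = 0.77 × 67.4 = 51.898 mm.
Rate = ε·PW / τ = 51.898 / 3.5 h = 14.8 mm/hr.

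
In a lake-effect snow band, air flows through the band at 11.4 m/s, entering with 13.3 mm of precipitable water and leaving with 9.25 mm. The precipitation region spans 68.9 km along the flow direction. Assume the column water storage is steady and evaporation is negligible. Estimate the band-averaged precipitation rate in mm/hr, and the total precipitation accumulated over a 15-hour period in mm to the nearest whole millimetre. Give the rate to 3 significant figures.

R ≈ 2.41 mm/hr; total ≈ 36 mm

Column moisture flux per unit crosswind length is F = V × PW.
Inflow: F_in = 11.4 × 13.3 = 151.62 mm·m/s
Outflow: F_out = 11.4 × 9.25 = 105.45 mm·m/s
Steady-state rate R = (F_in − F_out)/L = (151.62 − 105.45) / 68900 m = 6.701e-04 mm/s.
R = 6.701e-04 × 3600 = 2.41 mm/hr.
Over 15 h: total = 2.41 × 15 = 36.15 ≈ 36 mm.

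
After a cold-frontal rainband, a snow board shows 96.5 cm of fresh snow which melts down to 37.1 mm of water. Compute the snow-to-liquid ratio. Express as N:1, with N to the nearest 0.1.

Ratio = snow depth / SWE = 965 mm / 37.1 mm = 26.0, i.e. 26.0:1.

ratio ≈ 26.0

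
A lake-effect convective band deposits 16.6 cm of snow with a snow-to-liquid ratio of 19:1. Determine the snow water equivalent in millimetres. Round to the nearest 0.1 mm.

SWE ≈ 8.7 mm

SWE = snow depth / ratio = 16.6 cm / 19 = 0.874 cm = 8.7 mm.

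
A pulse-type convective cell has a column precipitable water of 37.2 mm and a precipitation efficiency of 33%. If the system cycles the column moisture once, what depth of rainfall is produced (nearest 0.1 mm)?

Rainfall = ε × PW = 0.33 × 37.2 = 12.3 mm.

rainfall ≈ 12.3 mm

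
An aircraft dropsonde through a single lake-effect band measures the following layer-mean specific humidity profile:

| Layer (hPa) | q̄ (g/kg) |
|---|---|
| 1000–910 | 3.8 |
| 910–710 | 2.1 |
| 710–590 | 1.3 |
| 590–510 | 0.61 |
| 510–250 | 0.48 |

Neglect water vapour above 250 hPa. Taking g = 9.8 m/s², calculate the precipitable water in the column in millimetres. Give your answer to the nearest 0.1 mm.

Precipitable water is the column-integrated vapour mass per unit area: PW = (1/g) Σ q̄ Δp, with q in kg/kg and Δp in Pa (1 kg/m² of water = 1 mm).
Layer 1000–910 hPa: Δp = 90 hPa = 9000 Pa, q̄ = 0.0038 kg/kg → 0.0038 × 9000 / 9.8 = 3.49 mm
Layer 910–710 hPa: Δp = 200 hPa = 20000 Pa, q̄ = 0.0021 kg/kg → 0.0021 × 20000 / 9.8 = 4.29 mm
Layer 710–590 hPa: Δp = 120 hPa = 12000 Pa, q̄ = 0.0013 kg/kg → 0.0013 × 12000 / 9.8 = 1.59 mm
Layer 590–510 hPa: Δp = 80 hPa = 8000 Pa, q̄ = 0.00061 kg/kg → 0.00061 × 8000 / 9.8 = 0.50 mm
Layer 510–250 hPa: Δp = 260 hPa = 26000 Pa, q̄ = 0.00048 kg/kg → 0.00048 × 26000 / 9.8 = 1.27 mm
PW = 3.49 + 4.29 + 1.59 + 0.50 + 1.27 = 11.14 ≈ 11.1 mm.

PW ≈ 11.1 mm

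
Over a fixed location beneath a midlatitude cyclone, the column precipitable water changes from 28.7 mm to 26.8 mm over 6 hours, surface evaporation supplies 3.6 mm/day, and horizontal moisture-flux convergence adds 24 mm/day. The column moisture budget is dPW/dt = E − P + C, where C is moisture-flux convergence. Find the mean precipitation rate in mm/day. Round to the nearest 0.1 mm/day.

dPW/dt = (26.8 − 28.7) mm / (6/24 day) = -7.600 mm/day.
P = E + C − dPW/dt = 3.6 + (24) − (-7.600) = 35.2 mm/day.

P ≈ 35.2 mm/day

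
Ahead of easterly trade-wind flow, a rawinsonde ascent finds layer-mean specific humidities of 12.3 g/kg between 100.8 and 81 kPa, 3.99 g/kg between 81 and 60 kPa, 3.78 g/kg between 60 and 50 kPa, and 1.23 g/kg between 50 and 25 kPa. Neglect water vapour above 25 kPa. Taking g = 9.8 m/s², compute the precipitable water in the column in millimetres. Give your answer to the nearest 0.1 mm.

Precipitable water is the column-integrated vapour mass per unit area: PW = (1/g) Σ q̄ Δp, with q in kg/kg and Δp in Pa (1 kg/m² of water = 1 mm).
Layer 100.8–81 kPa: Δp = 198 hPa = 19800 Pa, q̄ = 0.0123 kg/kg → 0.0123 × 19800 / 9.8 = 24.85 mm
Layer 81–60 kPa: Δp = 210 hPa = 21000 Pa, q̄ = 0.00399 kg/kg → 0.00399 × 21000 / 9.8 = 8.55 mm
Layer 60–50 kPa: Δp = 100 hPa = 10000 Pa, q̄ = 0.00378 kg/kg → 0.00378 × 10000 / 9.8 = 3.86 mm
Layer 50–25 kPa: Δp = 250 hPa = 25000 Pa, q̄ = 0.00123 kg/kg → 0.00123 × 25000 / 9.8 = 3.14 mm
PW = 24.85 + 8.55 + 3.86 + 3.14 = 40.40 ≈ 40.4 mm.

PW ≈ 40.4 mm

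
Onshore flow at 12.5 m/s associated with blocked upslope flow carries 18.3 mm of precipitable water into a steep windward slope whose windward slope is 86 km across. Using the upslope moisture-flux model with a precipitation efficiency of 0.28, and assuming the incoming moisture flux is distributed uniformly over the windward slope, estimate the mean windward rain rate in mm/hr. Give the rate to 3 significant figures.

Incoming column moisture flux per unit ridge length: F = V × PW = 12.5 × 18.3 = 228.75 mm·m/s.
Spread over the 86 km slope with efficiency ε = 0.28: R = ε·F/W = 0.28 × 228.75 / 86000 m = 7.448e-04 mm/s.
R = 7.448e-04 × 3600 = 2.68 mm/hr.

R ≈ 2.68 mm/hr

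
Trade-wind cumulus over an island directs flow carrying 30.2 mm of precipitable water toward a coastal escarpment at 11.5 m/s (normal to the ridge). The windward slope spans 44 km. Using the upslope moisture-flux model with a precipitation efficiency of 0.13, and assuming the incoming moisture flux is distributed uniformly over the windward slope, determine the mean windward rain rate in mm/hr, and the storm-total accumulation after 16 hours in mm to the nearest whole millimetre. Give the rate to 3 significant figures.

R ≈ 3.69 mm/hr; total ≈ 59 mm

Incoming column moisture flux per unit ridge length: F = V × PW = 11.5 × 30.2 = 347.3 mm·m/s.
Spread over the 44 km slope with efficiency ε = 0.13: R = ε·F/W = 0.13 × 347.3 / 44000 m = 1.026e-03 mm/s.
R = 1.026e-03 × 3600 = 3.69 mm/hr.
Over 16 h: total = 3.69 × 16 = 59.04 ≈ 59 mm.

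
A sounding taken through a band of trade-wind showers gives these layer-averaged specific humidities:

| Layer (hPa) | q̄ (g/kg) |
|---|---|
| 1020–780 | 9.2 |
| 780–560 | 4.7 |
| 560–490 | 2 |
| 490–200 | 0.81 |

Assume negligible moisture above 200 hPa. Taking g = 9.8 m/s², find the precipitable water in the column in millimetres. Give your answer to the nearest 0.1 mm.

Precipitable water is the column-integrated vapour mass per unit area: PW = (1/g) Σ q̄ Δp, with q in kg/kg and Δp in Pa (1 kg/m² of water = 1 mm).
Layer 1020–780 hPa: Δp = 240 hPa = 24000 Pa, q̄ = 0.0092 kg/kg → 0.0092 × 24000 / 9.8 = 22.53 mm
Layer 780–560 hPa: Δp = 220 hPa = 22000 Pa, q̄ = 0.0047 kg/kg → 0.0047 × 22000 / 9.8 = 10.55 mm
Layer 560–490 hPa: Δp = 70 hPa = 7000 Pa, q̄ = 0.002 kg/kg → 0.002 × 7000 / 9.8 = 1.43 mm
Layer 490–200 hPa: Δp = 290 hPa = 29000 Pa, q̄ = 0.00081 kg/kg → 0.00081 × 29000 / 9.8 = 2.40 mm
PW = 22.53 + 10.55 + 1.43 + 2.40 = 36.91 ≈ 36.9 mm.

PW ≈ 36.9 mm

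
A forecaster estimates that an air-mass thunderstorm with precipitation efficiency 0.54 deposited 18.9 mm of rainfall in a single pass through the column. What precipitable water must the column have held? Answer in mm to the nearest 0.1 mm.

PW ≈ 35.0 mm

PW = rainfall / ε = 18.9 / 0.54 = 35.0 mm.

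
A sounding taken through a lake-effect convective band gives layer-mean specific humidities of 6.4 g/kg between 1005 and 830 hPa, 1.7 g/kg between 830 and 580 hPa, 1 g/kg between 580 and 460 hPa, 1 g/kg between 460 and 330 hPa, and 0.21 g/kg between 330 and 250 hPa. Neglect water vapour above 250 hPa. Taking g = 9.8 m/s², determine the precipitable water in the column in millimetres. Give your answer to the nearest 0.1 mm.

Precipitable water is the column-integrated vapour mass per unit area: PW = (1/g) Σ q̄ Δp, with q in kg/kg and Δp in Pa (1 kg/m² of water = 1 mm).
Layer 1005–830 hPa: Δp = 175 hPa = 17500 Pa, q̄ = 0.0064 kg/kg → 0.0064 × 17500 / 9.8 = 11.43 mm
Layer 830–580 hPa: Δp = 250 hPa = 25000 Pa, q̄ = 0.0017 kg/kg → 0.0017 × 25000 / 9.8 = 4.34 mm
Layer 580–460 hPa: Δp = 120 hPa = 12000 Pa, q̄ = 0.001 kg/kg → 0.001 × 12000 / 9.8 = 1.22 mm
Layer 460–330 hPa: Δp = 130 hPa = 13000 Pa, q̄ = 0.001 kg/kg → 0.001 × 13000 / 9.8 = 1.33 mm
Layer 330–250 hPa: Δp = 80 hPa = 8000 Pa, q̄ = 0.00021 kg/kg → 0.00021 × 8000 / 9.8 = 0.17 mm
PW = 11.43 + 4.34 + 1.22 + 1.33 + 0.17 = 18.49 ≈ 18.5 mm.

PW ≈ 18.5 mm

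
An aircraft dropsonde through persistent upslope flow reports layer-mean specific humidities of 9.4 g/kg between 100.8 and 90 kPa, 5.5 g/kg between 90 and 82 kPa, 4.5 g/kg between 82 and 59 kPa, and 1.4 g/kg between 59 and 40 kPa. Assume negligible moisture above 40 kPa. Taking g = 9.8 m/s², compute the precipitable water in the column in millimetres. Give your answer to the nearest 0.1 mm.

Precipitable water is the column-integrated vapour mass per unit area: PW = (1/g) Σ q̄ Δp, with q in kg/kg and Δp in Pa (1 kg/m² of water = 1 mm).
Layer 100.8–90 kPa: Δp = 108 hPa = 10800 Pa, q̄ = 0.0094 kg/kg → 0.0094 × 10800 / 9.8 = 10.36 mm
Layer 90–82 kPa: Δp = 80 hPa = 8000 Pa, q̄ = 0.0055 kg/kg → 0.0055 × 8000 / 9.8 = 4.49 mm
Layer 82–59 kPa: Δp = 230 hPa = 23000 Pa, q̄ = 0.0045 kg/kg → 0.0045 × 23000 / 9.8 = 10.56 mm
Layer 59–40 kPa: Δp = 190 hPa = 19000 Pa, q̄ = 0.0014 kg/kg → 0.0014 × 19000 / 9.8 = 2.71 mm
PW = 10.36 + 4.49 + 10.56 + 2.71 = 28.12 ≈ 28.1 mm.

PW ≈ 28.1 mm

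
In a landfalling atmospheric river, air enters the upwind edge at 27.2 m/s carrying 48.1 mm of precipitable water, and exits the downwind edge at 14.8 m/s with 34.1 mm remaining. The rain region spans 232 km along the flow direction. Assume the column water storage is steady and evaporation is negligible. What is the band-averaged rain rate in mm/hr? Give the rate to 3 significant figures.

R ≈ 12.5 mm/hr

Column moisture flux per unit crosswind length is F = V × PW.
Inflow: F_in = 27.2 × 48.1 = 1308.32 mm·m/s
Outflow: F_out = 14.8 × 34.1 = 504.68 mm·m/s
Steady-state rate R = (F_in − F_out)/L = (1308.32 − 504.68) / 232000 m = 3.464e-03 mm/s.
R = 3.464e-03 × 3600 = 12.5 mm/hr.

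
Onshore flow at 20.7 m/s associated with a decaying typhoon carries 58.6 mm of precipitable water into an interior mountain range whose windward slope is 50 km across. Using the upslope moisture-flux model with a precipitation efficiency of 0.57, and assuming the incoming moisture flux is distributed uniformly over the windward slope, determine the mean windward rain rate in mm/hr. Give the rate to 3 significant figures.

Incoming column moisture flux per unit ridge length: F = V × PW = 20.7 × 58.6 = 1213.02 mm·m/s.
Spread over the 50 km slope with efficiency ε = 0.57: R = ε·F/W = 0.57 × 1213.02 / 50000 m = 1.383e-02 mm/s.
R = 1.383e-02 × 3600 = 49.8 mm/hr.

R ≈ 49.8 mm/hr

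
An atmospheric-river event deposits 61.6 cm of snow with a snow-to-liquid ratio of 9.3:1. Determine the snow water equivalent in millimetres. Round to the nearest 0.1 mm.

SWE = snow depth / ratio = 61.6 cm / 9.3 = 6.624 cm = 66.2 mm.

SWE ≈ 66.2 mm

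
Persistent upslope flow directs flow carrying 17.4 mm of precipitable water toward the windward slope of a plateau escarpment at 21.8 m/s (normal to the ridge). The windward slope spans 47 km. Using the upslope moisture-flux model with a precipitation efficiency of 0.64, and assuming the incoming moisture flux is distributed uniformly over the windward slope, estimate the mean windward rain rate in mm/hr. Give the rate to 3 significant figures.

R ≈ 18.6 mm/hr

Incoming column moisture flux per unit ridge length: F = V × PW = 21.8 × 17.4 = 379.32 mm·m/s.
Spread over the 47 km slope with efficiency ε = 0.64: R = ε·F/W = 0.64 × 379.32 / 47000 m = 5.165e-03 mm/s.
R = 5.165e-03 × 3600 = 18.6 mm/hr.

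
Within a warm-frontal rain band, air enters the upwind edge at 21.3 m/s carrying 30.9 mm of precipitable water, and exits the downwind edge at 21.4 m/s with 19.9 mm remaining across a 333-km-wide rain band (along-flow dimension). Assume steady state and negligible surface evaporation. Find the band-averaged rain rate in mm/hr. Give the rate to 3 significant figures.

R ≈ 2.51 mm/hr

Column moisture flux per unit crosswind length is F = V × PW.
Inflow: F_in = 21.3 × 30.9 = 658.17 mm·m/s
Outflow: F_out = 21.4 × 19.9 = 425.86 mm·m/s
Steady-state rate R = (F_in − F_out)/L = (658.17 − 425.86) / 333000 m = 6.976e-04 mm/s.
R = 6.976e-04 × 3600 = 2.51 mm/hr.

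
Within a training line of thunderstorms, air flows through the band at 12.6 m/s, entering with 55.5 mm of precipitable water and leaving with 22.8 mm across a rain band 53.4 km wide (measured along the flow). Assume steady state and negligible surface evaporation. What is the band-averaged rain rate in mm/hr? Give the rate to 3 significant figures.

R ≈ 27.8 mm/hr

Column moisture flux per unit crosswind length is F = V × PW.
Inflow: F_in = 12.6 × 55.5 = 699.3 mm·m/s
Outflow: F_out = 12.6 × 22.8 = 287.28 mm·m/s
Steady-state rate R = (F_in − F_out)/L = (699.3 − 287.28) / 53400 m = 7.716e-03 mm/s.
R = 7.716e-03 × 3600 = 27.8 mm/hr.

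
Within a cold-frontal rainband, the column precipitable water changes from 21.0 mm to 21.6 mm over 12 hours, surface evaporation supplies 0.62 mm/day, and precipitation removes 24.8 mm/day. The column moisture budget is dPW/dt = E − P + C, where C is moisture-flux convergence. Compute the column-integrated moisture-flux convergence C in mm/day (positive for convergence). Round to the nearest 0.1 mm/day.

C ≈ 25.4 mm/day

dPW/dt = (21.6 − 21.0) mm / (12/24 day) = +1.200 mm/day.
C = dPW/dt − E + P = (+1.200) − 0.62 + 24.8 = 25.4 mm/day.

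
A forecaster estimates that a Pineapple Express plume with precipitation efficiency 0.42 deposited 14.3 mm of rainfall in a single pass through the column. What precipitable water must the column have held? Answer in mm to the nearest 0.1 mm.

PW = rainfall / ε = 14.3 / 0.42 = 34.0 mm.

PW ≈ 34.0 mm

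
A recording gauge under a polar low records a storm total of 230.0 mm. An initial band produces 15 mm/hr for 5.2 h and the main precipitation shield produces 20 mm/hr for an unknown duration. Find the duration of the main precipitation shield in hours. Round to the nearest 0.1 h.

Known phases: 15 × 5.2 = 78 mm.
Remaining depth = 230.0 − 78 = 152 mm.
Duration = 152 / 20 = 7.6 h.

duration ≈ 7.6 h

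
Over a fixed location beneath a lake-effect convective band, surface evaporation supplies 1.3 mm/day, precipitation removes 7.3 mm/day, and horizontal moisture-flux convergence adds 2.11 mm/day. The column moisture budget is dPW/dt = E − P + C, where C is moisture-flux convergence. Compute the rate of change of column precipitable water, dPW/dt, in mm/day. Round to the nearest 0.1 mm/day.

dPW/dt = E − P + C = 1.3 − 7.3 + (2.11) = -3.9 mm/day.

dPW/dt ≈ -3.9 mm/day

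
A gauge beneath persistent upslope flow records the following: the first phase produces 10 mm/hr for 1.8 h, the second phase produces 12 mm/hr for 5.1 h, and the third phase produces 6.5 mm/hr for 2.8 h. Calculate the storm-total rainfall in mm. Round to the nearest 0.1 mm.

total ≈ 97.4 mm

Total = Σ Rᵢ Δtᵢ = 10 × 1.8 + 12 × 5.1 + 6.5 × 2.8
      = 18 + 61.2 + 18.2 = 97.4 mm.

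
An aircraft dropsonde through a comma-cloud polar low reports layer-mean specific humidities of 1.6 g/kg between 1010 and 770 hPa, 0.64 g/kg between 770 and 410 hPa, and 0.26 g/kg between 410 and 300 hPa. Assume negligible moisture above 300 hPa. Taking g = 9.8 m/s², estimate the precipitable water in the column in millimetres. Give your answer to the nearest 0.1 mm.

Precipitable water is the column-integrated vapour mass per unit area: PW = (1/g) Σ q̄ Δp, with q in kg/kg and Δp in Pa (1 kg/m² of water = 1 mm).
Layer 1010–770 hPa: Δp = 240 hPa = 24000 Pa, q̄ = 0.0016 kg/kg → 0.0016 × 24000 / 9.8 = 3.92 mm
Layer 770–410 hPa: Δp = 360 hPa = 36000 Pa, q̄ = 0.00064 kg/kg → 0.00064 × 36000 / 9.8 = 2.35 mm
Layer 410–300 hPa: Δp = 110 hPa = 11000 Pa, q̄ = 0.00026 kg/kg → 0.00026 × 11000 / 9.8 = 0.29 mm
PW = 3.92 + 2.35 + 0.29 = 6.56 ≈ 6.6 mm.

PW ≈ 6.6 mm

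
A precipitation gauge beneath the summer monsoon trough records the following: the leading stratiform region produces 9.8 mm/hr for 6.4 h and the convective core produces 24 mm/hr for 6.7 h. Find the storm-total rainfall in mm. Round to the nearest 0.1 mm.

total ≈ 223.5 mm

Total = Σ Rᵢ Δtᵢ = 9.8 × 6.4 + 24 × 6.7
      = 62.72 + 160.8 = 223.5 mm.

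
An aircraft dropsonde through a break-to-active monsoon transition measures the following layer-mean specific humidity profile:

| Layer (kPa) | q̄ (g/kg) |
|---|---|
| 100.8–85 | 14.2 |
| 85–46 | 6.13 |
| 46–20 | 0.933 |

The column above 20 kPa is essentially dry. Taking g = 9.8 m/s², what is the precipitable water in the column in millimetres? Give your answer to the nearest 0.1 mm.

Precipitable water is the column-integrated vapour mass per unit area: PW = (1/g) Σ q̄ Δp, with q in kg/kg and Δp in Pa (1 kg/m² of water = 1 mm).
Layer 100.8–85 kPa: Δp = 158 hPa = 15800 Pa, q̄ = 0.0142 kg/kg → 0.0142 × 15800 / 9.8 = 22.89 mm
Layer 85–46 kPa: Δp = 390 hPa = 39000 Pa, q̄ = 0.00613 kg/kg → 0.00613 × 39000 / 9.8 = 24.39 mm
Layer 46–20 kPa: Δp = 260 hPa = 26000 Pa, q̄ = 0.000933 kg/kg → 0.000933 × 26000 / 9.8 = 2.48 mm
PW = 22.89 + 24.39 + 2.48 = 49.76 ≈ 49.8 mm.

PW ≈ 49.8 mm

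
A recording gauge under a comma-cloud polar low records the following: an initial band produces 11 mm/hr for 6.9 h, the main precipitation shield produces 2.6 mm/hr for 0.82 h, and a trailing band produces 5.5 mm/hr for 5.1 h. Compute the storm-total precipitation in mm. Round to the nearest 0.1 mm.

total ≈ 106.1 mm

Total = Σ Rᵢ Δtᵢ = 11 × 6.9 + 2.6 × 0.82 + 5.5 × 5.1
      = 75.9 + 2.132 + 28.05 = 106.1 mm.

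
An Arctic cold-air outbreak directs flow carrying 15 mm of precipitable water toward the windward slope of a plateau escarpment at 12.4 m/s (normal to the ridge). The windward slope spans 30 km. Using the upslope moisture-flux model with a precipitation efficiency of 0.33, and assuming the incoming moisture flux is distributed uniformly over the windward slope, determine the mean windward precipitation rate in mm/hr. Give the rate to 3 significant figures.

Incoming column moisture flux per unit ridge length: F = V × PW = 12.4 × 15 = 186 mm·m/s.
Spread over the 30 km slope with efficiency ε = 0.33: R = ε·F/W = 0.33 × 186 / 30000 m = 2.046e-03 mm/s.
R = 2.046e-03 × 3600 = 7.37 mm/hr.

R ≈ 7.37 mm/hr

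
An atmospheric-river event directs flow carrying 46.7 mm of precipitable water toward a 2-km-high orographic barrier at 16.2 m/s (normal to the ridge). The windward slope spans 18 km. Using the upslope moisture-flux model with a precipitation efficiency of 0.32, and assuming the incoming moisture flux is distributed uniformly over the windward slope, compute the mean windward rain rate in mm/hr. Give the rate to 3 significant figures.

Incoming column moisture flux per unit ridge length: F = V × PW = 16.2 × 46.7 = 756.54 mm·m/s.
Spread over the 18 km slope with efficiency ε = 0.32: R = ε·F/W = 0.32 × 756.54 / 18000 m = 1.345e-02 mm/s.
R = 1.345e-02 × 3600 = 48.4 mm/hr.

R ≈ 48.4 mm/hr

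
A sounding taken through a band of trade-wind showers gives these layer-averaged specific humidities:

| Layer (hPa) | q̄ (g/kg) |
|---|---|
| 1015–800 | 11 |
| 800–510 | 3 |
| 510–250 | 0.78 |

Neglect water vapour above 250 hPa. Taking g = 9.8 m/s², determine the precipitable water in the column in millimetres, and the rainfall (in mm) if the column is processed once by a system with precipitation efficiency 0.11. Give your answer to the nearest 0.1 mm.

PW ≈ 35.1 mm; rainfall ≈ 3.9 mm

Precipitable water is the column-integrated vapour mass per unit area: PW = (1/g) Σ q̄ Δp, with q in kg/kg and Δp in Pa (1 kg/m² of water = 1 mm).
Layer 1015–800 hPa: Δp = 215 hPa = 21500 Pa, q̄ = 0.011 kg/kg → 0.011 × 21500 / 9.8 = 24.13 mm
Layer 800–510 hPa: Δp = 290 hPa = 29000 Pa, q̄ = 0.003 kg/kg → 0.003 × 29000 / 9.8 = 8.88 mm
Layer 510–250 hPa: Δp = 260 hPa = 26000 Pa, q̄ = 0.00078 kg/kg → 0.00078 × 26000 / 9.8 = 2.07 mm
PW = 24.13 + 8.88 + 2.07 = 35.08 ≈ 35.1 mm.
Rainfall = ε × PW = 0.11 × 35.1 = 3.9 mm.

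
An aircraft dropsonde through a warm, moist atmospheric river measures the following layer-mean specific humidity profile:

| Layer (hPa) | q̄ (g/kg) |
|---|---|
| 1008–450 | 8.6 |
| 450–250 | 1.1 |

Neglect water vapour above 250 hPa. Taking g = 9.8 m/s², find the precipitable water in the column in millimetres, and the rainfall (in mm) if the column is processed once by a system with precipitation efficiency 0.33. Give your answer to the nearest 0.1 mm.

Precipitable water is the column-integrated vapour mass per unit area: PW = (1/g) Σ q̄ Δp, with q in kg/kg and Δp in Pa (1 kg/m² of water = 1 mm).
Layer 1008–450 hPa: Δp = 558 hPa = 55800 Pa, q̄ = 0.0086 kg/kg → 0.0086 × 55800 / 9.8 = 48.97 mm
Layer 450–250 hPa: Δp = 200 hPa = 20000 Pa, q̄ = 0.0011 kg/kg → 0.0011 × 20000 / 9.8 = 2.24 mm
PW = 48.97 + 2.24 = 51.21 ≈ 51.2 mm.
Rainfall = ε × PW = 0.33 × 51.2 = 16.9 mm.

PW ≈ 51.2 mm; rainfall ≈ 16.9 mm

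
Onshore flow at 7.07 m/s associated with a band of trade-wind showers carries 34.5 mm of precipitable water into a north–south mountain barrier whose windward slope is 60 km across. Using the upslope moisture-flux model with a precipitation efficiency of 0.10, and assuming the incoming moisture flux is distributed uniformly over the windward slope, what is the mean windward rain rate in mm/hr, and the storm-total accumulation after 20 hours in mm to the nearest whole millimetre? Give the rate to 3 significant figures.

R ≈ 1.46 mm/hr; total ≈ 29 mm

Incoming column moisture flux per unit ridge length: F = V × PW = 7.07 × 34.5 = 243.915 mm·m/s.
Spread over the 60 km slope with efficiency ε = 0.10: R = ε·F/W = 0.10 × 243.915 / 60000 m = 4.065e-04 mm/s.
R = 4.065e-04 × 3600 = 1.46 mm/hr.
Over 20 h: total = 1.46 × 20 = 29.2 ≈ 29 mm.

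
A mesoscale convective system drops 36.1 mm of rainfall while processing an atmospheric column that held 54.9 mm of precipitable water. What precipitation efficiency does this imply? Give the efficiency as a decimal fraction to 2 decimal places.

ε ≈ 0.66

ε = rainfall / PW = 36.1 / 54.9 = 0.66.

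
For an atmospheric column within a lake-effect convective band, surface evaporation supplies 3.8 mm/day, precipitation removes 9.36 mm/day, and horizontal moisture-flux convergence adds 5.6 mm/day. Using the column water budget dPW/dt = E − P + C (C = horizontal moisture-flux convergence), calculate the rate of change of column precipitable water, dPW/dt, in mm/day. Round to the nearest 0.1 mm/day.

dPW/dt ≈ 0.0 mm/day

dPW/dt = E − P + C = 3.8 − 9.36 + (5.6) = 0.0 mm/day.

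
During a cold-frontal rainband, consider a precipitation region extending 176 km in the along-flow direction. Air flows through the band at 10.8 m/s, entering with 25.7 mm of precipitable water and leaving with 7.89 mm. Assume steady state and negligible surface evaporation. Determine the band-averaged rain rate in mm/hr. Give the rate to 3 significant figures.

Column moisture flux per unit crosswind length is F = V × PW.
Inflow: F_in = 10.8 × 25.7 = 277.56 mm·m/s
Outflow: F_out = 10.8 × 7.89 = 85.212 mm·m/s
Steady-state rate R = (F_in − F_out)/L = (277.56 − 85.212) / 176000 m = 1.093e-03 mm/s.
R = 1.093e-03 × 3600 = 3.93 mm/hr.

R ≈ 3.93 mm/hr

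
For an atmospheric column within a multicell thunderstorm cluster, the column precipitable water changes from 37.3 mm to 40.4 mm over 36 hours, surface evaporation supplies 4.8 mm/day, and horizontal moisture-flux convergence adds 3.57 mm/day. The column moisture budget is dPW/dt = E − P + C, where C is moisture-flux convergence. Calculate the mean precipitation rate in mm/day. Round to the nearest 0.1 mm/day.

dPW/dt = (40.4 − 37.3) mm / (36/24 day) = +2.067 mm/day.
P = E + C − dPW/dt = 4.8 + (3.57) − (+2.067) = 6.3 mm/day.

P ≈ 6.3 mm/day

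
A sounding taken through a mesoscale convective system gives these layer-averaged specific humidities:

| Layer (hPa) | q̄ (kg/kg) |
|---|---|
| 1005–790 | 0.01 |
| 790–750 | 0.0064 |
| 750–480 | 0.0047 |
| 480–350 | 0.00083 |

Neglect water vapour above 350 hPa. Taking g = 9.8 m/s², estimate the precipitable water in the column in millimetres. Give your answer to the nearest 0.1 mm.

PW ≈ 38.6 mm

Precipitable water is the column-integrated vapour mass per unit area: PW = (1/g) Σ q̄ Δp, with q in kg/kg and Δp in Pa (1 kg/m² of water = 1 mm).
Layer 1005–790 hPa: Δp = 215 hPa = 21500 Pa, q̄ = 0.01 kg/kg → 0.01 × 21500 / 9.8 = 21.94 mm
Layer 790–750 hPa: Δp = 40 hPa = 4000 Pa, q̄ = 0.0064 kg/kg → 0.0064 × 4000 / 9.8 = 2.61 mm
Layer 750–480 hPa: Δp = 270 hPa = 27000 Pa, q̄ = 0.0047 kg/kg → 0.0047 × 27000 / 9.8 = 12.95 mm
Layer 480–350 hPa: Δp = 130 hPa = 13000 Pa, q̄ = 0.00083 kg/kg → 0.00083 × 13000 / 9.8 = 1.10 mm
PW = 21.94 + 2.61 + 12.95 + 1.10 = 38.60 ≈ 38.6 mm.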